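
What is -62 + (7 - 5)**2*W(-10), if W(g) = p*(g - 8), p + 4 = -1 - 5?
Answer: 658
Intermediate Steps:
p = -10 (p = -4 + (-1 - 5) = -4 - 6 = -10)
W(g) = 80 - 10*g (W(g) = -10*(g - 8) = -10*(-8 + g) = 80 - 10*g)
-62 + (7 - 5)**2*W(-10) = -62 + (7 - 5)**2*(80 - 10*(-10)) = -62 + 2**2*(80 + 100) = -62 + 4*180 = -62 + 720 = 658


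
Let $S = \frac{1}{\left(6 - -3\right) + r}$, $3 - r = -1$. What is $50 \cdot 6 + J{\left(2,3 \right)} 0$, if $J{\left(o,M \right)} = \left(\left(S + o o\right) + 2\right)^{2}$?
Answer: $300$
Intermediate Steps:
$r = 4$ ($r = 3 - -1 = 3 + 1 = 4$)
$S = \frac{1}{13}$ ($S = \frac{1}{\left(6 - -3\right) + 4} = \frac{1}{\left(6 + 3\right) + 4} = \frac{1}{9 + 4} = \frac{1}{13} \approx 0.076923$)
$J{\left(o,M \right)} = \left(\frac{27}{13} + o^{2}\right)^{2}$ ($J{\left(o,M \right)} = \left(\left(\frac{1}{13} + o o\right) + 2\right)^{2} = \left(\left(\frac{1}{13} + o^{2}\right) + 2\right)^{2} = \left(\frac{27}{13} + o^{2}\right)^{2}$)
$50 \cdot 6 + J{\left(2,3 \right)} 0 = 50 \cdot 6 + \frac{\left(27 + 13 \cdot 2^{2}\right)^{2}}{169} \cdot 0 = 300 + \frac{\left(27 + 13 \cdot 4\right)^{2}}{169} \cdot 0 = 300 + \frac{\left(27 + 52\right)^{2}}{169} \cdot 0 = 300 + \frac{79^{2}}{169} \cdot 0 = 300 + \frac{1}{169} \cdot 6241 \cdot 0 = 300 + \frac{6241}{169} \cdot 0 = 300 + 0 = 300$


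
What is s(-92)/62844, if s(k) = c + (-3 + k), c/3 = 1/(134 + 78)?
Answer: -20137/13322928 ≈ -0.0015115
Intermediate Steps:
c = 3/212 (c = 3/(134 + 78) = 3/212 ≈ 0.014151)
s(k) = -633/212 + k (s(k) = 3/212 + (-3 + k) = -633/212 + k)
s(-92)/62844 = (-633/212 - 92)/62844 = -20137/212*1/62844 = -20137/13322928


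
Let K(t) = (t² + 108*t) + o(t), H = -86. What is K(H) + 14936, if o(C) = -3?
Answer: 13041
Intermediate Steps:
K(t) = -3 + t² + 108*t (K(t) = (t² + 108*t) - 3 = -3 + t² + 108*t)
K(H) + 14936 = (-3 + (-86)² + 108*(-86)) + 14936 = (-3 + 7396 - 9288) + 14936 = -1895 + 14936 = 13041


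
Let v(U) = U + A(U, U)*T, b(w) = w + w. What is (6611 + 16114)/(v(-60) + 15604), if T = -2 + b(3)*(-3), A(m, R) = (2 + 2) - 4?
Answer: 22725/15544 ≈ 1.4620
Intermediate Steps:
b(w) = 2*w
A(m, R) = 0 (A(m, R) = 4 - 4 = 0)
T = -20 (T = -2 + (2*3)*(-3) = -2 + 6*(-3) = -2 - 18 = -20)
v(U) = U (v(U) = U + 0*(-20) = U + 0 = U)
(6611 + 16114)/(v(-60) + 15604) = (6611 + 16114)/(-60 + 15604) = 22725/15544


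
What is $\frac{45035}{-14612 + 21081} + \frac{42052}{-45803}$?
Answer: $\frac{1790703717}{296299607} \approx 6.0436$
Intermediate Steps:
$\frac{45035}{-14612 + 21081} + \frac{42052}{-45803} = \frac{45035}{6469} + 42052 \left(- \frac{1}{45803}\right) = 45035 \cdot \frac{1}{6469} - \frac{42052}{45803} = \frac{45035}{6469} - \frac{42052}{45803} = \frac{1790703717}{296299607}$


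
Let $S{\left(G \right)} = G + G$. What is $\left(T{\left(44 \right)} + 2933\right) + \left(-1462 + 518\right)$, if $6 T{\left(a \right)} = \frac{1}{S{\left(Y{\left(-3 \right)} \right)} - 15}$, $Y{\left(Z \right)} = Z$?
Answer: $\frac{250613}{126} \approx 1989.0$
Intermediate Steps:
$S{\left(G \right)} = 2 G$
$T{\left(a \right)} = - \frac{1}{126}$ ($T{\left(a \right)} = \frac{1}{6 \left(2 \left(-3\right) - 15\right)} = \frac{1}{6 \left(-6 - 15\right)} = \frac{1}{6 \left(-21\right)} = \frac{1}{6} \left(- \frac{1}{21}\right) = - \frac{1}{126}$)
$\left(T{\left(44 \right)} + 2933\right) + \left(-1462 + 518\right) = \left(- \frac{1}{126} + 2933\right) + \left(-1462 + 518\right) = \frac{369557}{126} - 944 = \frac{250613}{126}$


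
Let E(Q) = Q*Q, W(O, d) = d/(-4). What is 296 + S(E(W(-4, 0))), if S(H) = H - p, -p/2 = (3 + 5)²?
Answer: 424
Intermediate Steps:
p = -128 (p = -2*(3 + 5)² = -2*8² = -2*64 = -128)
W(O, d) = -d/4 (W(O, d) = d*(-¼) = -d/4)
E(Q) = Q²
S(H) = 128 + H (S(H) = H - 1*(-128) = H + 128 = 128 + H)
296 + S(E(W(-4, 0))) = 296 + (128 + (-¼*0)²) = 296 + (128 + 0²) = 296 + (128 + 0) = 296 + 128 = 424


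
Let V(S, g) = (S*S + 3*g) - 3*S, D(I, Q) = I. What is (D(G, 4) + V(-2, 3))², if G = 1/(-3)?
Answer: 3136/9 ≈ 348.44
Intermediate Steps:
G = -⅓ ≈ -0.33333
V(S, g) = S² - 3*S + 3*g (V(S, g) = (S² + 3*g) - 3*S = S² - 3*S + 3*g)
(D(G, 4) + V(-2, 3))² = (-⅓ + ((-2)² - 3*(-2) + 3*3))² = (-⅓ + (4 + 6 + 9))² = (-⅓ + 19)² = (56/3)² = 3136/9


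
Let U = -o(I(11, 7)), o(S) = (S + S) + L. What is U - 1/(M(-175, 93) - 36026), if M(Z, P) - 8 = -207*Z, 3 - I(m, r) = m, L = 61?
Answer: -9316/207 ≈ -45.005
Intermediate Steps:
I(m, r) = 3 - m
o(S) = 61 + 2*S (o(S) = (S + S) + 61 = 2*S + 61 = 61 + 2*S)
M(Z, P) = 8 - 207*Z
U = -45 (U = -(61 + 2*(3 - 1*11)) = -(61 + 2*(3 - 11)) = -(61 + 2*(-8)) = -(61 - 16) = -1*45 = -45)
U - 1/(M(-175, 93) - 36026) = -45 - 1/((8 - 207*(-175)) - 36026) = -45 - 1/((8 + 36225) - 36026) = -45 - 1/(36233 - 36026) = -45 - 1/207 = -9316/207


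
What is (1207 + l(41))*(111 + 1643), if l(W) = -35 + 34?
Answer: 2115324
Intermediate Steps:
l(W) = -1
(1207 + l(41))*(111 + 1643) = (1207 - 1)*(111 + 1643) = 1206*1754 = 2115324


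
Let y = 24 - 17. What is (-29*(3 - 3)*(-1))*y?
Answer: 0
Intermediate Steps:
y = 7
(-29*(3 - 3)*(-1))*y = -29*(3 - 3)*(-1)*7 = -0*(-1)*7 = -29*0*7 = 0*7 = 0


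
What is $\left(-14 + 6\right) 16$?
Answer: $-128$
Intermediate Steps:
$\left(-14 + 6\right) 16 = \left(-8\right) 16 = -128$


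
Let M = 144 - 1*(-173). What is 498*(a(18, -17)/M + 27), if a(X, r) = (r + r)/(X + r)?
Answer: 4245450/317 ≈ 13393.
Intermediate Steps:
M = 317 (M = 144 + 173 = 317)
a(X, r) = 2*r/(X + r) (a(X, r) = (2*r)/(X + r) = 2*r/(X + r))
498*(a(18, -17)/M + 27) = 498*((2*(-17)/(18 - 17))/317 + 27) = 498*((2*(-17)/1)*(1/317) + 27) = 498*((2*(-17)*1)*(1/317) + 27) = 498*(-34*1/317 + 27) = 498*(-34/317 + 27) = 498*(8525/317) = 4245450/317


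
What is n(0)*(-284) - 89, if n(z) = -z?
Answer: -89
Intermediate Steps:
n(0)*(-284) - 89 = -1*0*(-284) - 89 = 0*(-284) - 89 = 0 - 89 = -89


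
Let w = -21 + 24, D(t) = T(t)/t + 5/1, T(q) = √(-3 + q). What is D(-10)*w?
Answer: 15 - 3*I*√13/10 ≈ 15.0 - 1.0817*I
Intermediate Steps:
D(t) = 5 + √(-3 + t)/t (D(t) = √(-3 + t)/t + 5/1 = √(-3 + t)/t + 5*1 = √(-3 + t)/t + 5 = 5 + √(-3 + t)/t)
w = 3
D(-10)*w = (5 + √(-3 - 10)/(-10))*3 = (5 - I*√13/10)*3 = 15 - 3*I*√13/10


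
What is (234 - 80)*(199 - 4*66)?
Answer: -10010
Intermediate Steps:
(234 - 80)*(199 - 4*66) = 154*(199 - 264) = 154*(-65) = -10010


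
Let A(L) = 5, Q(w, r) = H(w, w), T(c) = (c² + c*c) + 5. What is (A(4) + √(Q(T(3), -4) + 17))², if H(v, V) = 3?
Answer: 45 + 20*√5 ≈ 89.721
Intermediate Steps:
T(c) = 5 + 2*c² (T(c) = (c² + c²) + 5 = 2*c² + 5 = 5 + 2*c²)
Q(w, r) = 3
(A(4) + √(Q(T(3), -4) + 17))² = (5 + √(3 + 17))² = (5 + √20)² = (5 + 2*√5)²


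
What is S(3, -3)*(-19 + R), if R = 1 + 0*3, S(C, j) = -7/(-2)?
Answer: -63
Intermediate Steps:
S(C, j) = 7/2 (S(C, j) = -7*(-½) = 7/2)
R = 1 (R = 1 + 0 = 1)
S(3, -3)*(-19 + R) = 7*(-19 + 1)/2 = (7/2)*(-18) = -63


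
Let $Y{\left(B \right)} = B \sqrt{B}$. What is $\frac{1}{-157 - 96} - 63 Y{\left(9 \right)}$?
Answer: $- \frac{430354}{253} \approx -1701.0$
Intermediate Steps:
$Y{\left(B \right)} = B^{\frac{3}{2}}$
$\frac{1}{-157 - 96} - 63 Y{\left(9 \right)} = \frac{1}{-157 - 96} - 63 \cdot 9^{\frac{3}{2}} = \frac{1}{-253} - 1701 = - \frac{1}{253} - 1701 = - \frac{430354}{253}$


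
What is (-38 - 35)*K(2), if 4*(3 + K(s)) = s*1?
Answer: 365/2 ≈ 182.50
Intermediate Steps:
K(s) = -3 + s/4 (K(s) = -3 + (s*1)/4 = -3 + s/4)
(-38 - 35)*K(2) = (-38 - 35)*(-3 + (1/4)*2) = -73*(-3 + 1/2) = -73*(-5/2) = 365/2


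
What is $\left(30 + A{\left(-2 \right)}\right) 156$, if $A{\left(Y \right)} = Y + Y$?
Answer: $4056$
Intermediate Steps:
$A{\left(Y \right)} = 2 Y$
$\left(30 + A{\left(-2 \right)}\right) 156 = \left(30 + 2 \left(-2\right)\right) 156 = \left(30 - 4\right) 156 = 26 \cdot 156 = 4056$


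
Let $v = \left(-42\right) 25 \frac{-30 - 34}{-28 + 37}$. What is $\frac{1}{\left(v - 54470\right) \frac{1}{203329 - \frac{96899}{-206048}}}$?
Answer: $- \frac{125686892073}{29054828480} \approx -4.3259$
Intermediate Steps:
$v = \frac{22400}{3}$ ($v = - 1050 \left(- \frac{64}{9}\right) = - 1050 \left(\left(-64\right) \frac{1}{9}\right) = \left(-1050\right) \left(- \frac{64}{9}\right) = \frac{22400}{3} \approx 7466.7$)
$\frac{1}{\left(v - 54470\right) \frac{1}{203329 - \frac{96899}{-206048}}} = \frac{1}{\left(\frac{22400}{3} - 54470\right) \frac{1}{203329 - \frac{96899}{-206048}}} = \frac{1}{\left(- \frac{141010}{3}\right) \frac{1}{203329 - - \frac{96899}{206048}}} = \frac{1}{\left(- \frac{141010}{3}\right) \frac{1}{203329 + \frac{96899}{206048}}} = \frac{1}{\left(- \frac{141010}{3}\right) \frac{1}{\frac{41895630691}{206048}}} = \frac{1}{\left(- \frac{141010}{3}\right) \frac{206048}{41895630691}} = \frac{1}{- \frac{29054828480}{125686892073}} = - \frac{125686892073}{29054828480}$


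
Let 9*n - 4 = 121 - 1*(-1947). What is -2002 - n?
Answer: -20090/9 ≈ -2232.2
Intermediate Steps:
n = 2072/9 (n = 4/9 + (121 - 1*(-1947))/9 = 4/9 + (121 + 1947)/9 = 4/9 + (⅑)*2068 = 4/9 + 2068/9 = 2072/9 ≈ 230.22)
-2002 - n = -2002 - 1*2072/9 = -2002 - 2072/9 = -20090/9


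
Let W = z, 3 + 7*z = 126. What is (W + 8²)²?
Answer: 326041/49 ≈ 6653.9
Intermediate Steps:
z = 123/7 (z = -3/7 + (⅐)*126 = -3/7 + 18 = 123/7 ≈ 17.571)
W = 123/7 ≈ 17.571
(W + 8²)² = (123/7 + 8²)² = (123/7 + 64)² = (571/7)² = 326041/49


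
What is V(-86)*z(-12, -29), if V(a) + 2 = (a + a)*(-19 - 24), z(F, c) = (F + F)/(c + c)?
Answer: 88728/29 ≈ 3059.6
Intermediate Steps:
z(F, c) = F/c (z(F, c) = (2*F)/((2*c)) = (2*F)*(1/(2*c)) = F/c)
V(a) = -2 - 86*a (V(a) = -2 + (a + a)*(-19 - 24) = -2 + (2*a)*(-43) = -2 - 86*a)
V(-86)*z(-12, -29) = (-2 - 86*(-86))*(-12/(-29)) = (-2 + 7396)*(-12*(-1/29)) = 7394*(12/29) = 88728/29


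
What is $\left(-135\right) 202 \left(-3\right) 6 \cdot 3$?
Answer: $1472580$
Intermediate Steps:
$\left(-135\right) 202 \left(-3\right) 6 \cdot 3 = - 27270 \left(\left(-18\right) 3\right) = \left(-27270\right) \left(-54\right) = 1472580$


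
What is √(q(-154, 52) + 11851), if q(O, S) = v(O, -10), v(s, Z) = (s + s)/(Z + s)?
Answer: 4*√1245293/41 ≈ 108.87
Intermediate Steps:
v(s, Z) = 2*s/(Z + s) (v(s, Z) = (2*s)/(Z + s) = 2*s/(Z + s))
q(O, S) = 2*O/(-10 + O)
√(q(-154, 52) + 11851) = √(2*(-154)/(-10 - 154) + 11851) = √(2*(-154)/(-164) + 11851) = √(2*(-154)*(-1/164) + 11851) = √(77/41 + 11851) = √(485968/41) = 4*√1245293/41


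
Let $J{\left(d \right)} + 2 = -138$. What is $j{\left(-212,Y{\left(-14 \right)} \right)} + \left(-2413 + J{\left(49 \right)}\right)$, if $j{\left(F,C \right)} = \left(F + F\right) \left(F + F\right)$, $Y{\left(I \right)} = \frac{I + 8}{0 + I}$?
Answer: $177223$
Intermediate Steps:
$Y{\left(I \right)} = \frac{8 + I}{I}$
$J{\left(d \right)} = -140$ ($J{\left(d \right)} = -2 - 138 = -140$)
$j{\left(F,C \right)} = 4 F^{2}$ ($j{\left(F,C \right)} = 2 F 2 F = 4 F^{2}$)
$j{\left(-212,Y{\left(-14 \right)} \right)} + \left(-2413 + J{\left(49 \right)}\right) = 4 \left(-212\right)^{2} - 2553 = 4 \cdot 44944 - 2553 = 179776 - 2553 = 177223$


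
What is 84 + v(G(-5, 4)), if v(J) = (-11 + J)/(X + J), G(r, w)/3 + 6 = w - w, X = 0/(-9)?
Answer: 1541/18 ≈ 85.611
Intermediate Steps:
X = 0 (X = 0*(-1/9) = 0)
G(r, w) = -18 (G(r, w) = -18 + 3*(w - w) = -18 + 3*0 = -18 + 0 = -18)
v(J) = (-11 + J)/J (v(J) = (-11 + J)/(0 + J) = (-11 + J)/J)
84 + v(G(-5, 4)) = 84 + (-11 - 18)/(-18) = 84 - 1/18*(-29) = 84 + 29/18 = 1541/18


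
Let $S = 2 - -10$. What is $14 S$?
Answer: $168$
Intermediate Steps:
$S = 12$ ($S = 2 + 10 = 12$)
$14 S = 14 \cdot 12 = 168$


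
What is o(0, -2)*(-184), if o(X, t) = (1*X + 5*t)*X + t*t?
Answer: -736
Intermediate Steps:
o(X, t) = t**2 + X*(X + 5*t) (o(X, t) = (X + 5*t)*X + t**2 = X*(X + 5*t) + t**2 = t**2 + X*(X + 5*t))
o(0, -2)*(-184) = (0**2 + (-2)**2 + 5*0*(-2))*(-184) = (0 + 4 + 0)*(-184) = 4*(-184) = -736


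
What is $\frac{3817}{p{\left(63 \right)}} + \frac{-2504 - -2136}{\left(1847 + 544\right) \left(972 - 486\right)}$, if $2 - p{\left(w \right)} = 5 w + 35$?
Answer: $- \frac{739263551}{67397508} \approx -10.969$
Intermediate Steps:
$p{\left(w \right)} = -33 - 5 w$ ($p{\left(w \right)} = 2 - \left(5 w + 35\right) = 2 - \left(35 + 5 w\right) = -33 - 5 w$)
$\frac{3817}{p{\left(63 \right)}} + \frac{-2504 - -2136}{\left(1847 + 544\right) \left(972 - 486\right)} = \frac{3817}{-33 - 315} + \frac{-2504 - -2136}{\left(1847 + 544\right) \left(972 - 486\right)} = \frac{3817}{-33 - 315} + \frac{-2504 + 2136}{2391 \cdot 486} = \frac{3817}{-348} - \frac{368}{1162026} = 3817 \left(- \frac{1}{348}\right) - \frac{184}{581013} = - \frac{3817}{348} - \frac{184}{581013} = - \frac{739263551}{67397508}$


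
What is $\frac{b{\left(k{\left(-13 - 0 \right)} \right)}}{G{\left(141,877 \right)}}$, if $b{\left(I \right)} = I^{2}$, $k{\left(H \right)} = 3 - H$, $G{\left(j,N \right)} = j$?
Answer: $\frac{256}{141} \approx 1.8156$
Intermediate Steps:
$\frac{b{\left(k{\left(-13 - 0 \right)} \right)}}{G{\left(141,877 \right)}} = \frac{\left(3 - \left(-13 - 0\right)\right)^{2}}{141} = \left(3 - \left(-13 + 0\right)\right)^{2} \cdot \frac{1}{141} = \left(3 - -13\right)^{2} \cdot \frac{1}{141} = \left(3 + 13\right)^{2} \cdot \frac{1}{141} = 16^{2} \cdot \frac{1}{141} = 256 \cdot \frac{1}{141} = \frac{256}{141}$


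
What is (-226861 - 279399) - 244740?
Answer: -751000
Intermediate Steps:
(-226861 - 279399) - 244740 = -506260 - 244740 = -751000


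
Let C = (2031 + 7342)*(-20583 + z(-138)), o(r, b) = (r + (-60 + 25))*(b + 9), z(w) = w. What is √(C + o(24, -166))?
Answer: I*√194216206 ≈ 13936.0*I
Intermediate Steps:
o(r, b) = (-35 + r)*(9 + b) (o(r, b) = (r - 35)*(9 + b) = (-35 + r)*(9 + b))
C = -194217933 (C = (2031 + 7342)*(-20583 - 138) = 9373*(-20721) = -194217933)
√(C + o(24, -166)) = √(-194217933 + (-315 - 35*(-166) + 9*24 - 166*24)) = √(-194217933 + (-315 + 5810 + 216 - 3984)) = √(-194217933 + 1727) = √(-194216206) = I*√194216206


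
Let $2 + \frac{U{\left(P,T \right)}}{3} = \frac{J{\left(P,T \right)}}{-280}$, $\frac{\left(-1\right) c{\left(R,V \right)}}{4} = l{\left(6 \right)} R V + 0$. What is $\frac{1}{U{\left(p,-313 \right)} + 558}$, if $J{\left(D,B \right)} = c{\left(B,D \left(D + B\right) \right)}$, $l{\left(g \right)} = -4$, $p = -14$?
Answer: $\frac{5}{1230972} \approx 4.0618 \cdot 10^{-6}$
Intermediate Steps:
$c{\left(R,V \right)} = 16 R V$ ($c{\left(R,V \right)} = - 4 \left(- 4 R V + 0\right) = - 4 \left(- 4 R V\right) = 16 R V$)
$J{\left(D,B \right)} = 16 B D \left(B + D\right)$ ($J{\left(D,B \right)} = 16 B D \left(D + B\right) = 16 B D \left(B + D\right)$)
$U{\left(P,T \right)} = -6 - \frac{6 P T \left(P + T\right)}{35}$ ($U{\left(P,T \right)} = -6 + 3 \frac{16 T P \left(T + P\right)}{-280} = -6 + 3 \cdot 16 T P \left(P + T\right) \left(- \frac{1}{280}\right) = -6 + 3 \cdot 16 P T \left(P + T\right) \left(- \frac{1}{280}\right) = -6 + 3 \left(- \frac{2 P T \left(P + T\right)}{35}\right) = -6 - \frac{6 P T \left(P + T\right)}{35}$)
$\frac{1}{U{\left(p,-313 \right)} + 558} = \frac{1}{\left(-6 - \left(- \frac{12}{5}\right) \left(-313\right) \left(-14 - 313\right)\right) + 558} = \frac{1}{\left(-6 - \left(- \frac{12}{5}\right) \left(-313\right) \left(-327\right)\right) + 558} = \frac{1}{\left(-6 + \frac{1228212}{5}\right) + 558} = \frac{1}{\frac{1228182}{5} + 558} = \frac{1}{\frac{1230972}{5}} = \frac{5}{1230972}$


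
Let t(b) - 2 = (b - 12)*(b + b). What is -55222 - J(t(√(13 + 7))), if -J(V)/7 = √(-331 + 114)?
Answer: -55222 + 7*I*√217 ≈ -55222.0 + 103.12*I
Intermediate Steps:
t(b) = 2 + 2*b*(-12 + b) (t(b) = 2 + (b - 12)*(b + b) = 2 + (-12 + b)*(2*b) = 2 + 2*b*(-12 + b))
J(V) = -7*I*√217 (J(V) = -7*√(-331 + 114) = -7*I*√217)
-55222 - J(t(√(13 + 7))) = -55222 - (-7)*I*√217 = -55222 + 7*I*√217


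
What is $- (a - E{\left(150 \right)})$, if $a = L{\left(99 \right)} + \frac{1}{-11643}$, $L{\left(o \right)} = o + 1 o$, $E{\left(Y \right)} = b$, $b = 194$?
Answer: $- \frac{46571}{11643} \approx -3.9999$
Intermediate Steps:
$E{\left(Y \right)} = 194$
$L{\left(o \right)} = 2 o$ ($L{\left(o \right)} = o + o = 2 o$)
$a = \frac{2305313}{11643}$ ($a = 2 \cdot 99 + \frac{1}{-11643} = 198 - \frac{1}{11643} = \frac{2305313}{11643} \approx 198.0$)
$- (a - E{\left(150 \right)}) = - (\frac{2305313}{11643} - 194) = \left(-1\right) \frac{46571}{11643} = - \frac{46571}{11643}$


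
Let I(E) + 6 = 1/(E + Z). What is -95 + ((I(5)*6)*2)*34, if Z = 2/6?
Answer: -4933/2 ≈ -2466.5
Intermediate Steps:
Z = ⅓ (Z = 2*(⅙) = ⅓ ≈ 0.33333)
I(E) = -6 + 1/(⅓ + E) (I(E) = -6 + 1/(E + ⅓) = -6 + 1/(⅓ + E))
-95 + ((I(5)*6)*2)*34 = -95 + (((3*(-1 - 6*5)/(1 + 3*5))*6)*2)*34 = -95 + (((3*(-1 - 30)/(1 + 15))*6)*2)*34 = -95 + (((3*(-31)/16)*6)*2)*34 = -95 + (((3*(1/16)*(-31))*6)*2)*34 = -95 + (-93/16*6*2)*34 = -95 - 279/8*2*34 = -95 - 279/4*34 = -95 - 4743/2 = -4933/2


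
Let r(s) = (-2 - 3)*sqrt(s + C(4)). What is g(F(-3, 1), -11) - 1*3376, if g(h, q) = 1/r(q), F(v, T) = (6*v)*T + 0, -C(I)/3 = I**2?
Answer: -3376 + I*sqrt(59)/295 ≈ -3376.0 + 0.026038*I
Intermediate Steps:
C(I) = -3*I**2
F(v, T) = 6*T*v (F(v, T) = 6*T*v + 0 = 6*T*v)
r(s) = -5*sqrt(-48 + s) (r(s) = (-2 - 3)*sqrt(s - 3*4**2) = -5*sqrt(s - 3*16) = -5*sqrt(s - 48) = -5*sqrt(-48 + s))
g(h, q) = -1/(5*sqrt(-48 + q)) (g(h, q) = 1/(-5*sqrt(-48 + q)) = -1/(5*sqrt(-48 + q)))
g(F(-3, 1), -11) - 1*3376 = -1/(5*sqrt(-48 - 11)) - 1*3376 = -(-1)*I*sqrt(59)/295 - 3376 = I*sqrt(59)/295 - 3376 = -3376 + I*sqrt(59)/295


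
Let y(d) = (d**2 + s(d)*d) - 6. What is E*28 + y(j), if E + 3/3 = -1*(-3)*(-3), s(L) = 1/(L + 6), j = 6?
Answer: -499/2 ≈ -249.50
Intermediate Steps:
s(L) = 1/(6 + L)
E = -10 (E = -1 - 1*(-3)*(-3) = -1 + 3*(-3) = -1 - 9 = -10)
y(d) = -6 + d**2 + d/(6 + d) (y(d) = (d**2 + d/(6 + d)) - 6 = -6 + d**2 + d/(6 + d))
E*28 + y(j) = -10*28 + (6 + (-6 + 6**2)*(6 + 6))/(6 + 6) = -280 + (6 + (-6 + 36)*12)/12 = -280 + (6 + 30*12)/12 = -280 + (6 + 360)/12 = -280 + (1/12)*366 = -280 + 61/2 = -499/2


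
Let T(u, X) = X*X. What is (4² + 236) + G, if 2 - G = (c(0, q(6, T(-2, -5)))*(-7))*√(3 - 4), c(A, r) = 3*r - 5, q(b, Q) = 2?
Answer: 254 + 7*I ≈ 254.0 + 7.0*I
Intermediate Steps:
T(u, X) = X²
c(A, r) = -5 + 3*r
G = 2 + 7*I (G = 2 - (-5 + 3*2)*(-7)*√(3 - 4) = 2 - (-5 + 6)*(-7)*√(-1) = 2 - 1*(-7)*I = 2 - (-7)*I = 2 + 7*I ≈ 2.0 + 7.0*I)
(4² + 236) + G = (4² + 236) + (2 + 7*I) = (16 + 236) + (2 + 7*I) = 252 + (2 + 7*I) = 254 + 7*I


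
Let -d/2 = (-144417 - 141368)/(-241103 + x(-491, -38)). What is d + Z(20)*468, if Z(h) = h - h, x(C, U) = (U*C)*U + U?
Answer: -114314/190029 ≈ -0.60156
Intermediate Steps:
x(C, U) = U + C*U² (x(C, U) = (C*U)*U + U = C*U² + U = U + C*U²)
Z(h) = 0
d = -114314/190029 (d = -2*(-144417 - 141368)/(-241103 - 38*(1 - 491*(-38))) = -(-571570)/(-241103 - 38*(1 + 18658)) = -(-571570)/(-241103 - 38*18659) = -(-571570)/(-241103 - 709042) = -(-571570)/(-950145) = -(-571570)*(-1)/950145 = -2*57157/190029 = -114314/190029 ≈ -0.60156)
d + Z(20)*468 = -114314/190029 + 0*468 = -114314/190029 + 0 = -114314/190029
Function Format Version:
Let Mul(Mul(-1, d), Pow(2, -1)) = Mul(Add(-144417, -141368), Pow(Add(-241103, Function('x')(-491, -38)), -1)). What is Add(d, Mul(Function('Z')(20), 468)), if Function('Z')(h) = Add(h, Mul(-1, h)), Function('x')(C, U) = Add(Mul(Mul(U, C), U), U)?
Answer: Rational(-114314, 190029) ≈ -0.60156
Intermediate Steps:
Function('x')(C, U) = Add(U, Mul(C, Pow(U, 2))) (Function('x')(C, U) = Add(Mul(Mul(C, U), U), U) = Add(Mul(C, Pow(U, 2)), U) = Add(U, Mul(C, Pow(U, 2))))
Function('Z')(h) = 0
d = Rational(-114314, 190029) (d = Mul(-2, Mul(Add(-144417, -141368), Pow(Add(-241103, Mul(-38, Add(1, Mul(-491, -38)))), -1))) = Mul(-2, Mul(-285785, Pow(Add(-241103, Mul(-38, Add(1, 18658))), -1))) = Mul(-2, Mul(-285785, Pow(Add(-241103, Mul(-38, 18659)), -1))) = Mul(-2, Mul(-285785, Pow(Add(-241103, -709042), -1))) = Mul(-2, Mul(-285785, Pow(-950145, -1))) = Mul(-2, Mul(-285785, Rational(-1, 950145))) = Mul(-2, Rational(57157, 190029)) = Rational(-114314, 190029) ≈ -0.60156)
Add(d, Mul(Function('Z')(20), 468)) = Add(Rational(-114314, 190029), Mul(0, 468)) = Add(Rational(-114314, 190029), 0) = Rational(-114314, 190029)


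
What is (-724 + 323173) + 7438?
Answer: 329887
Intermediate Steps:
(-724 + 323173) + 7438 = 322449 + 7438 = 329887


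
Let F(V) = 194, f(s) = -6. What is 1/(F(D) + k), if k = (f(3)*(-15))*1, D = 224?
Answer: 1/284 ≈ 0.0035211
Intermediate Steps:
k = 90 (k = -6*(-15)*1 = 90*1 = 90)
1/(F(D) + k) = 1/(194 + 90) = 1/284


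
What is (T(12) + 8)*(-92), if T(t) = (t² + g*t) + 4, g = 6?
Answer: -20976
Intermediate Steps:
T(t) = 4 + t² + 6*t (T(t) = (t² + 6*t) + 4 = 4 + t² + 6*t)
(T(12) + 8)*(-92) = ((4 + 12² + 6*12) + 8)*(-92) = ((4 + 144 + 72) + 8)*(-92) = (220 + 8)*(-92) = 228*(-92) = -20976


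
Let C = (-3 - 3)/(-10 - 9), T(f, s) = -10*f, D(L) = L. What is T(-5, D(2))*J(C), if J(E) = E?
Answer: 300/19 ≈ 15.789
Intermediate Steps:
C = 6/19 (C = -6/(-19) = -6*(-1/19) = 6/19 ≈ 0.31579)
T(-5, D(2))*J(C) = -10*(-5)*(6/19) = 50*(6/19) = 300/19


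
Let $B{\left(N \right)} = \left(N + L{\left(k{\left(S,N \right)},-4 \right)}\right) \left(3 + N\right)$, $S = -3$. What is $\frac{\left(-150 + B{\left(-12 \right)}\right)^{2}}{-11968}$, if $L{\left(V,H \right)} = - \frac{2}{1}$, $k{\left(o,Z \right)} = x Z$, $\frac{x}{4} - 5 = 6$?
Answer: $- \frac{9}{187} \approx -0.048128$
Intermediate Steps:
$x = 44$ ($x = 20 + 4 \cdot 6 = 20 + 24 = 44$)
$k{\left(o,Z \right)} = 44 Z$
$L{\left(V,H \right)} = -2$ ($L{\left(V,H \right)} = \left(-2\right) 1 = -2$)
$B{\left(N \right)} = \left(-2 + N\right) \left(3 + N\right)$ ($B{\left(N \right)} = \left(N - 2\right) \left(3 + N\right) = \left(-2 + N\right) \left(3 + N\right)$)
$\frac{\left(-150 + B{\left(-12 \right)}\right)^{2}}{-11968} = \frac{\left(-150 - \left(18 - 144\right)\right)^{2}}{-11968} = \left(-150 - -126\right)^{2} \left(- \frac{1}{11968}\right) = \left(-150 + 126\right)^{2} \left(- \frac{1}{11968}\right) = \left(-24\right)^{2} \left(- \frac{1}{11968}\right) = 576 \left(- \frac{1}{11968}\right) = - \frac{9}{187}$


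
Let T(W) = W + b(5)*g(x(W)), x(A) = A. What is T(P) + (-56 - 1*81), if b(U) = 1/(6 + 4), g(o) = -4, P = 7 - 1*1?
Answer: -657/5 ≈ -131.40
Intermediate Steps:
P = 6 (P = 7 - 1 = 6)
b(U) = ⅒ (b(U) = 1/10 = ⅒)
T(W) = -⅖ + W (T(W) = W + (⅒)*(-4) = W - ⅖ = -⅖ + W)
T(P) + (-56 - 1*81) = (-⅖ + 6) + (-56 - 1*81) = 28/5 + (-56 - 81) = 28/5 - 137 = -657/5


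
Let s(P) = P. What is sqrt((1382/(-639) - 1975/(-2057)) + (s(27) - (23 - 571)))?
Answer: 2*sqrt(227583614633)/39831 ≈ 23.954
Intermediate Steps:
sqrt((1382/(-639) - 1975/(-2057)) + (s(27) - (23 - 571))) = sqrt((1382/(-639) - 1975/(-2057)) + (27 - (23 - 571))) = sqrt((1382*(-1/639) - 1975*(-1/2057)) + (27 - 1*(-548))) = sqrt((-1382/639 + 1975/2057) + (27 + 548)) = sqrt(-1580749/1314423 + 575) = sqrt(754212476/1314423) = 2*sqrt(227583614633)/39831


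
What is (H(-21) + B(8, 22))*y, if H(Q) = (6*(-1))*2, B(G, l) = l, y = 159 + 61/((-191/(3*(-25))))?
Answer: 349440/191 ≈ 1829.5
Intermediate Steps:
y = 34944/191 (y = 159 + 61/((-191/(-75))) = 159 + 61/((-191*(-1/75))) = 159 + 61/(191/75) = 159 + 61*(75/191) = 159 + 4575/191 = 34944/191 ≈ 182.95)
H(Q) = -12 (H(Q) = -6*2 = -12)
(H(-21) + B(8, 22))*y = (-12 + 22)*(34944/191) = 10*(34944/191) = 349440/191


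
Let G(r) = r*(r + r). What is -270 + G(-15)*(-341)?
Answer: -153720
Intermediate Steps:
G(r) = 2*r² (G(r) = r*(2*r) = 2*r²)
-270 + G(-15)*(-341) = -270 + (2*(-15)²)*(-341) = -270 + (2*225)*(-341) = -270 + 450*(-341) = -270 - 153450 = -153720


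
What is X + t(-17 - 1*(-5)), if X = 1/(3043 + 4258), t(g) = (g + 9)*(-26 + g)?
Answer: 832315/7301 ≈ 114.00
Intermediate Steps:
t(g) = (-26 + g)*(9 + g) (t(g) = (9 + g)*(-26 + g) = (-26 + g)*(9 + g))
X = 1/7301 ≈ 0.00013697
X + t(-17 - 1*(-5)) = 1/7301 + (-234 + (-17 - 1*(-5))² - 17*(-17 - 1*(-5))) = 1/7301 + (-234 + (-17 + 5)² - 17*(-17 + 5)) = 1/7301 + (-234 + (-12)² - 17*(-12)) = 1/7301 + (-234 + 144 + 204) = 1/7301 + 114 = 832315/7301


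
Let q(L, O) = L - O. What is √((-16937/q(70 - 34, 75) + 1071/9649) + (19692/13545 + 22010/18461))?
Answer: 2*√11943664185217166607343018335/10455351443355 ≈ 20.905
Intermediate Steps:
√((-16937/q(70 - 34, 75) + 1071/9649) + (19692/13545 + 22010/18461)) = √((-16937/((70 - 34) - 1*75) + 1071/9649) + (19692/13545 + 22010/18461)) = √((-16937/(36 - 75) + 1071*(1/9649)) + (19692*(1/13545) + 22010*(1/18461))) = √((-16937/(-39) + 1071/9649) + (2188/1505 + 22010/18461)) = √((-16937*(-1/39) + 1071/9649) + 73517718/27783805) = √((16937/39 + 1071/9649) + 73517718/27783805) = √(163466882/376311 + 73517718/27783805) = √(4569397499424308/10455351443355) = 2*√11943664185217166607343018335/10455351443355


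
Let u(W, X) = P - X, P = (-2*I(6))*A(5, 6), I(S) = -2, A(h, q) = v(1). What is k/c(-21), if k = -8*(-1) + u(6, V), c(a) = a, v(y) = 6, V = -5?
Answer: -37/21 ≈ -1.7619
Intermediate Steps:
A(h, q) = 6
P = 24 (P = -2*(-2)*6 = 4*6 = 24)
u(W, X) = 24 - X
k = 37 (k = -8*(-1) + (24 - 1*(-5)) = 8 + (24 + 5) = 8 + 29 = 37)
k/c(-21) = 37/(-21) = 37*(-1/21) = -37/21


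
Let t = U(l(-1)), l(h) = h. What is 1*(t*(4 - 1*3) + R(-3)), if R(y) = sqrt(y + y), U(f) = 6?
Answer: 6 + I*sqrt(6) ≈ 6.0 + 2.4495*I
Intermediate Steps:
t = 6
R(y) = sqrt(2)*sqrt(y) (R(y) = sqrt(2*y) = sqrt(2)*sqrt(y))
1*(t*(4 - 1*3) + R(-3)) = 1*(6*(4 - 1*3) + sqrt(2)*sqrt(-3)) = 1*(6*(4 - 3) + sqrt(2)*(I*sqrt(3))) = 1*(6*1 + I*sqrt(6)) = 1*(6 + I*sqrt(6)) = 6 + I*sqrt(6)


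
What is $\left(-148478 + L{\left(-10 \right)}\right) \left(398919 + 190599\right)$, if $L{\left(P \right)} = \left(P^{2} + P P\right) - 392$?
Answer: $-87643641060$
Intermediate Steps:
$L{\left(P \right)} = -392 + 2 P^{2}$ ($L{\left(P \right)} = \left(P^{2} + P^{2}\right) - 392 = 2 P^{2} - 392 = -392 + 2 P^{2}$)
$\left(-148478 + L{\left(-10 \right)}\right) \left(398919 + 190599\right) = \left(-148478 - \left(392 - 2 \left(-10\right)^{2}\right)\right) \left(398919 + 190599\right) = \left(-148478 + \left(-392 + 2 \cdot 100\right)\right) 589518 = \left(-148478 + \left(-392 + 200\right)\right) 589518 = \left(-148478 - 192\right) 589518 = \left(-148670\right) 589518 = -87643641060$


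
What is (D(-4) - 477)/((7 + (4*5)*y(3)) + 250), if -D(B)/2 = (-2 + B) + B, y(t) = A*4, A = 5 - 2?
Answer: -457/497 ≈ -0.91952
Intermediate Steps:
A = 3
y(t) = 12 (y(t) = 3*4 = 12)
D(B) = 4 - 4*B (D(B) = -2*((-2 + B) + B) = -2*(-2 + 2*B) = 4 - 4*B)
(D(-4) - 477)/((7 + (4*5)*y(3)) + 250) = ((4 - 4*(-4)) - 477)/((7 + (4*5)*12) + 250) = ((4 + 16) - 477)/((7 + 20*12) + 250) = (20 - 477)/((7 + 240) + 250) = -457/(247 + 250) = -457/497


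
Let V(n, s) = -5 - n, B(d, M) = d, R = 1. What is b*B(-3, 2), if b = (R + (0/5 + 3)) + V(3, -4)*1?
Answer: 12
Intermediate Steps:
b = -4 (b = (1 + (0/5 + 3)) + (-5 - 1*3)*1 = (1 + (0*(⅕) + 3)) + (-5 - 3)*1 = (1 + (0 + 3)) - 8*1 = (1 + 3) - 8 = 4 - 8 = -4)
b*B(-3, 2) = -4*(-3) = 12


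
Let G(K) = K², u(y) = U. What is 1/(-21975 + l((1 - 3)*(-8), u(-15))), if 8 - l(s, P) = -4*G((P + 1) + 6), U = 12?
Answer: -1/20523 ≈ -4.8726e-5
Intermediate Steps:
u(y) = 12
l(s, P) = 8 + 4*(7 + P)² (l(s, P) = 8 - (-4)*((P + 1) + 6)² = 8 - (-4)*((1 + P) + 6)² = 8 - (-4)*(7 + P)² = 8 + 4*(7 + P)²)
1/(-21975 + l((1 - 3)*(-8), u(-15))) = 1/(-21975 + (8 + 4*(7 + 12)²)) = 1/(-21975 + (8 + 4*19²)) = 1/(-21975 + (8 + 4*361)) = 1/(-21975 + (8 + 1444)) = 1/(-21975 + 1452) = 1/(-20523) = -1/20523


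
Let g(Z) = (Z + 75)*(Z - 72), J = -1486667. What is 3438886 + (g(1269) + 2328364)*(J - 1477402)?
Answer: -11669927471222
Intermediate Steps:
g(Z) = (-72 + Z)*(75 + Z) (g(Z) = (75 + Z)*(-72 + Z) = (-72 + Z)*(75 + Z))
3438886 + (g(1269) + 2328364)*(J - 1477402) = 3438886 + ((-5400 + 1269² + 3*1269) + 2328364)*(-1486667 - 1477402) = 3438886 + ((-5400 + 1610361 + 3807) + 2328364)*(-2964069) = 3438886 + (1608768 + 2328364)*(-2964069) = 3438886 + 3937132*(-2964069) = 3438886 - 11669930910108 = -11669927471222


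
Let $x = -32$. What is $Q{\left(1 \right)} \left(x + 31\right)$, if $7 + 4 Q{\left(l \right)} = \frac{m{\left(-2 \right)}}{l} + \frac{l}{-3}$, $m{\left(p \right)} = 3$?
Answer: $\frac{13}{12} \approx 1.0833$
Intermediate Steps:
$Q{\left(l \right)} = - \frac{7}{4} - \frac{l}{12} + \frac{3}{4 l}$ ($Q{\left(l \right)} = - \frac{7}{4} + \frac{\frac{3}{l} + \frac{l}{-3}}{4} = - \frac{7}{4} + \frac{\frac{3}{l} + l \left(- \frac{1}{3}\right)}{4} = - \frac{7}{4} + \frac{\frac{3}{l} - \frac{l}{3}}{4} = - \frac{7}{4} - \left(- \frac{3}{4 l} + \frac{l}{12}\right) = - \frac{7}{4} - \frac{l}{12} + \frac{3}{4 l}$)
$Q{\left(1 \right)} \left(x + 31\right) = \frac{9 - 1 \left(21 + 1\right)}{12 \cdot 1} \left(-32 + 31\right) = \frac{1}{12} \cdot 1 \left(9 - 1 \cdot 22\right) \left(-1\right) = \frac{1}{12} \cdot 1 \left(9 - 22\right) \left(-1\right) = \frac{1}{12} \cdot 1 \left(-13\right) \left(-1\right) = \left(- \frac{13}{12}\right) \left(-1\right) = \frac{13}{12}$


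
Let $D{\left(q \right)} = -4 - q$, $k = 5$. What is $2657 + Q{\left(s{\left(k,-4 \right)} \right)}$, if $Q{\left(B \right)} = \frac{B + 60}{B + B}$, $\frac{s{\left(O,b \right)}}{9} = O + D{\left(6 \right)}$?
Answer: $\frac{15941}{6} \approx 2656.8$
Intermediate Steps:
$s{\left(O,b \right)} = -90 + 9 O$ ($s{\left(O,b \right)} = 9 \left(O - 10\right) = 9 \left(-10 + O\right) = -90 + 9 O$)
$Q{\left(B \right)} = \frac{60 + B}{2 B}$
$2657 + Q{\left(s{\left(k,-4 \right)} \right)} = 2657 + \frac{60 + \left(-90 + 9 \cdot 5\right)}{2 \left(-90 + 9 \cdot 5\right)} = 2657 + \frac{60 + \left(-90 + 45\right)}{2 \left(-90 + 45\right)} = 2657 + \frac{60 - 45}{2 \left(-45\right)} = 2657 + \frac{1}{2} \left(- \frac{1}{45}\right) 15 = 2657 - \frac{1}{6} = \frac{15941}{6}$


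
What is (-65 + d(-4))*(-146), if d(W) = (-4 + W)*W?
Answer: 4818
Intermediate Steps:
d(W) = W*(-4 + W)
(-65 + d(-4))*(-146) = (-65 - 4*(-4 - 4))*(-146) = (-65 - 4*(-8))*(-146) = (-65 + 32)*(-146) = -33*(-146) = 4818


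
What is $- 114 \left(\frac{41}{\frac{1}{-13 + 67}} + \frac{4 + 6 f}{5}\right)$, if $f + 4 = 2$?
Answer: $- \frac{1261068}{5} \approx -2.5221 \cdot 10^{5}$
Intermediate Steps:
$f = -2$ ($f = -4 + 2 = -2$)
$- 114 \left(\frac{41}{\frac{1}{-13 + 67}} + \frac{4 + 6 f}{5}\right) = - 114 \left(\frac{41}{\frac{1}{-13 + 67}} + \frac{4 + 6 \left(-2\right)}{5}\right) = - 114 \left(\frac{41}{\frac{1}{54}} + \left(4 - 12\right) \frac{1}{5}\right) = - 114 \left(41 \frac{1}{\frac{1}{54}} - \frac{8}{5}\right) = - 114 \left(41 \cdot 54 - \frac{8}{5}\right) = - 114 \left(2214 - \frac{8}{5}\right) = \left(-114\right) \frac{11062}{5} = - \frac{1261068}{5}$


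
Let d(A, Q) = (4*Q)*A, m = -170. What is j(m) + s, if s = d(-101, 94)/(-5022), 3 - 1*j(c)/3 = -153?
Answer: 1194136/2511 ≈ 475.56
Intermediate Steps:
j(c) = 468 (j(c) = 9 - 3*(-153) = 9 + 459 = 468)
d(A, Q) = 4*A*Q
s = 18988/2511 (s = (4*(-101)*94)/(-5022) = -37976*(-1/5022) = 18988/2511 ≈ 7.5619)
j(m) + s = 468 + 18988/2511 = 1194136/2511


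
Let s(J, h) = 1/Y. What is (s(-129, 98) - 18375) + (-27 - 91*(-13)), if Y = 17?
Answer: -292722/17 ≈ -17219.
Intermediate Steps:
s(J, h) = 1/17
(s(-129, 98) - 18375) + (-27 - 91*(-13)) = (1/17 - 18375) + (-27 - 91*(-13)) = -312374/17 + (-27 + 1183) = -312374/17 + 1156 = -292722/17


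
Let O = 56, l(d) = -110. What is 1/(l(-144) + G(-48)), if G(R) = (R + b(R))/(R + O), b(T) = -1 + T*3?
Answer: -8/1073 ≈ -0.0074557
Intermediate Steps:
b(T) = -1 + 3*T
G(R) = (-1 + 4*R)/(56 + R) (G(R) = (R + (-1 + 3*R))/(R + 56) = (-1 + 4*R)/(56 + R))
1/(l(-144) + G(-48)) = 1/(-110 + (-1 + 4*(-48))/(56 - 48)) = 1/(-110 + (-1 - 192)/8) = 1/(-110 + (⅛)*(-193)) = 1/(-110 - 193/8) = 1/(-1073/8) = -8/1073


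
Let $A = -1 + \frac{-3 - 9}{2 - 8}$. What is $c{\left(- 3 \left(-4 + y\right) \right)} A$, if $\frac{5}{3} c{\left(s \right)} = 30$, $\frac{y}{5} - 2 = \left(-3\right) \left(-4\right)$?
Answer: $18$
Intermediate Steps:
$y = 70$ ($y = 10 + 5 \left(\left(-3\right) \left(-4\right)\right) = 10 + 5 \cdot 12 = 10 + 60 = 70$)
$c{\left(s \right)} = 18$ ($c{\left(s \right)} = \frac{3}{5} \cdot 30 = 18$)
$A = 1$ ($A = -1 - \frac{12}{-6} = -1 - -2 = -1 + 2 = 1$)
$c{\left(- 3 \left(-4 + y\right) \right)} A = 18 \cdot 1 = 18$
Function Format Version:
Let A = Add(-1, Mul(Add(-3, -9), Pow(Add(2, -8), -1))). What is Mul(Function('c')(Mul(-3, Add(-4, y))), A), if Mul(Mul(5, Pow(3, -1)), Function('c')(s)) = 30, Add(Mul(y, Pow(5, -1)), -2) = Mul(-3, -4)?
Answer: 18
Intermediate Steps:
y = 70 (y = Add(10, Mul(5, Mul(-3, -4))) = Add(10, Mul(5, 12)) = Add(10, 60) = 70)
Function('c')(s) = 18 (Function('c')(s) = Mul(Rational(3, 5), 30) = 18)
A = 1 (A = Add(-1, Mul(-12, Pow(-6, -1))) = Add(-1, Mul(-12, Rational(-1, 6))) = Add(-1, 2) = 1)
Mul(Function('c')(Mul(-3, Add(-4, y))), A) = Mul(18, 1) = 18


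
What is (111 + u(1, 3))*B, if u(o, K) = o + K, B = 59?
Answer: 6785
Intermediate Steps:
u(o, K) = K + o
(111 + u(1, 3))*B = (111 + (3 + 1))*59 = (111 + 4)*59 = 115*59 = 6785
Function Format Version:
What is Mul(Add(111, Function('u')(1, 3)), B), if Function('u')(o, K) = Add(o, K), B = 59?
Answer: 6785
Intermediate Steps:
Function('u')(o, K) = Add(K, o)
Mul(Add(111, Function('u')(1, 3)), B) = Mul(Add(111, Add(3, 1)), 59) = Mul(Add(111, 4), 59) = Mul(115, 59) = 6785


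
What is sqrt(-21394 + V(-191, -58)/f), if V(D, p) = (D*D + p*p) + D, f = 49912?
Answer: I*sqrt(3330932454043)/12478 ≈ 146.26*I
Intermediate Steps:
V(D, p) = D + D**2 + p**2 (V(D, p) = (D**2 + p**2) + D = D + D**2 + p**2)
sqrt(-21394 + V(-191, -58)/f) = sqrt(-21394 + (-191 + (-191)**2 + (-58)**2)/49912) = sqrt(-21394 + (-191 + 36481 + 3364)*(1/49912)) = sqrt(-21394 + 39654*(1/49912)) = sqrt(-21394 + 19827/24956) = sqrt(-533888837/24956) = I*sqrt(3330932454043)/12478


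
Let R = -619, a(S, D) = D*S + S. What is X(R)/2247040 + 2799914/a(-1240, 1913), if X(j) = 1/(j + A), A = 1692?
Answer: -2909827422961/2466528620160 ≈ -1.1797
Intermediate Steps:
a(S, D) = S + D*S
X(j) = 1/(1692 + j) (X(j) = 1/(j + 1692) = 1/(1692 + j))
X(R)/2247040 + 2799914/a(-1240, 1913) = 1/((1692 - 619)*2247040) + 2799914/((-1240*(1 + 1913))) = (1/2247040)/1073 + 2799914/((-1240*1914)) = (1/1073)*(1/2247040) + 2799914/(-2373360) = 1/2411073920 + 2799914*(-1/2373360) = 1/2411073920 - 1399957/1186680 = -2909827422961/2466528620160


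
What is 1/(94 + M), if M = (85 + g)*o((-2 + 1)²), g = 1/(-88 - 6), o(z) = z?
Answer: 94/16825 ≈ 0.0055869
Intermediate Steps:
g = -1/94 (g = 1/(-94) = -1/94 ≈ -0.010638)
M = 7989/94 (M = (85 - 1/94)*(-2 + 1)² = (7989/94)*(-1)² = (7989/94)*1 = 7989/94 ≈ 84.989)
1/(94 + M) = 1/(94 + 7989/94) = 1/(16825/94) = 94/16825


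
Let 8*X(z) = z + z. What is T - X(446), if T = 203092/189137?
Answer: -41771367/378274 ≈ -110.43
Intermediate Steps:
T = 203092/189137 (T = 203092*(1/189137) = 203092/189137 ≈ 1.0738)
X(z) = z/4 (X(z) = (z + z)/8 = (2*z)/8 = z/4)
T - X(446) = 203092/189137 - 446/4 = 203092/189137 - 1*223/2 = 203092/189137 - 223/2 = -41771367/378274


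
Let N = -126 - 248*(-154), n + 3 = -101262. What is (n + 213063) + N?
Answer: 149864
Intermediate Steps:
n = -101265 (n = -3 - 101262 = -101265)
N = 38066 (N = -126 + 38192 = 38066)
(n + 213063) + N = (-101265 + 213063) + 38066 = 111798 + 38066 = 149864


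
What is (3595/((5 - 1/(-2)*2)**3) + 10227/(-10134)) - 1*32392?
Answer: -3937225075/121608 ≈ -32376.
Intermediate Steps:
(3595/((5 - 1/(-2)*2)**3) + 10227/(-10134)) - 1*32392 = (3595/((5 - 1*(-1/2)*2)**3) + 10227*(-1/10134)) - 32392 = (3595/((5 + (1/2)*2)**3) - 3409/3378) - 32392 = (3595/((5 + 1)**3) - 3409/3378) - 32392 = (3595/(6**3) - 3409/3378) - 32392 = (3595/216 - 3409/3378) - 32392 = 1901261/121608 - 32392 = -3937225075/121608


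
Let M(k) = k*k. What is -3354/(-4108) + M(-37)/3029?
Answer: 607043/478582 ≈ 1.2684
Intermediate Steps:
M(k) = k**2
-3354/(-4108) + M(-37)/3029 = -3354/(-4108) + (-37)**2/3029 = -3354*(-1/4108) + 1369*(1/3029) = 129/158 + 1369/3029 = 607043/478582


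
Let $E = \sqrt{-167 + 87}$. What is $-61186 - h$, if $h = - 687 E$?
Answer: $-61186 + 2748 i \sqrt{5} \approx -61186.0 + 6144.7 i$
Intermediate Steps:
$E = 4 i \sqrt{5}$ ($E = \sqrt{-80} = 4 i \sqrt{5} \approx 8.9443 i$)
$h = - 2748 i \sqrt{5}$ ($h = - 687 \cdot 4 i \sqrt{5} = - 2748 i \sqrt{5} \approx - 6144.7 i$)
$-61186 - h = -61186 - - 2748 i \sqrt{5} = -61186 + 2748 i \sqrt{5}$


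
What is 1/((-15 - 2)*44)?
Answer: -1/748 ≈ -0.0013369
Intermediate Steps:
1/((-15 - 2)*44) = 1/(-17*44) = 1/(-748) = -1/748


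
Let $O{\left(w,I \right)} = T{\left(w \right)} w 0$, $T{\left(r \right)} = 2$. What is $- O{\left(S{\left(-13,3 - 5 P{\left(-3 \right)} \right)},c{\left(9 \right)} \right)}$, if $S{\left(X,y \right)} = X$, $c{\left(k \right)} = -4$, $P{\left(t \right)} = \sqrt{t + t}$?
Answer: $0$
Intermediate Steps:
$P{\left(t \right)} = \sqrt{2} \sqrt{t}$ ($P{\left(t \right)} = \sqrt{2 t} = \sqrt{2} \sqrt{t}$)
$O{\left(w,I \right)} = 0$ ($O{\left(w,I \right)} = 2 w 0 = 0$)
$- O{\left(S{\left(-13,3 - 5 P{\left(-3 \right)} \right)},c{\left(9 \right)} \right)} = \left(-1\right) 0 = 0$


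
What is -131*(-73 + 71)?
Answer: 262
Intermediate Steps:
-131*(-73 + 71) = -131*(-2) = 262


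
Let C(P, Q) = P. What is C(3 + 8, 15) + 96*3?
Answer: 299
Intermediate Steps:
C(3 + 8, 15) + 96*3 = (3 + 8) + 96*3 = 11 + 288 = 299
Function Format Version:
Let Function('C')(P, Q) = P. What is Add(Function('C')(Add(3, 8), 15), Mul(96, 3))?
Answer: 299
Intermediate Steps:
Add(Function('C')(Add(3, 8), 15), Mul(96, 3)) = Add(Add(3, 8), Mul(96, 3)) = Add(11, 288) = 299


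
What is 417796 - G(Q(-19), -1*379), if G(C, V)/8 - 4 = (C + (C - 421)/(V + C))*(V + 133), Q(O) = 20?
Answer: 164896684/359 ≈ 4.5932e+5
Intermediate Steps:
G(C, V) = 32 + 8*(133 + V)*(C + (-421 + C)/(C + V)) (G(C, V) = 32 + 8*((C + (C - 421)/(V + C))*(V + 133)) = 32 + 8*((C + (-421 + C)/(C + V))*(133 + V)) = 32 + 8*((133 + V)*(C + (-421 + C)/(C + V))) = 32 + 8*(133 + V)*(C + (-421 + C)/(C + V)))
417796 - G(Q(-19), -1*379) = 417796 - 8*(-55993 - (-417)*379 + 133*20**2 + 137*20 + 20*(-1*379)**2 - 1*379*20**2 + 134*20*(-1*379))/(20 - 1*379) = 417796 - 8*(-55993 - 417*(-379) + 133*400 + 2740 + 20*(-379)**2 - 379*400 + 134*20*(-379))/(20 - 379) = 417796 - 8*(-55993 + 158043 + 53200 + 2740 + 20*143641 - 151600 - 1015720)/(-359) = 417796 - 8*(-1)*(-55993 + 158043 + 53200 + 2740 + 2872820 - 151600 - 1015720)/359 = 417796 - 8*(-1)*1863490/359 = 417796 - 1*(-14907920/359) = 417796 + 14907920/359 = 164896684/359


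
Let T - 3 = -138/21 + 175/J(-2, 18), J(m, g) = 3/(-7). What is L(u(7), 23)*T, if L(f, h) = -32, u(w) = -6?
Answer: 276800/21 ≈ 13181.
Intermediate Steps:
J(m, g) = -3/7 (J(m, g) = 3*(-1/7) = -3/7)
T = -8650/21 (T = 3 + (-138/21 + 175/(-3/7)) = 3 + (-138*1/21 + 175*(-7/3)) = 3 + (-46/7 - 1225/3) = 3 - 8713/21 = -8650/21 ≈ -411.90)
L(u(7), 23)*T = -32*(-8650/21) = 276800/21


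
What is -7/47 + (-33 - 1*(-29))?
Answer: -195/47 ≈ -4.1489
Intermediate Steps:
-7/47 + (-33 - 1*(-29)) = (1/47)*(-7) + (-33 + 29) = -7/47 - 4 = -195/47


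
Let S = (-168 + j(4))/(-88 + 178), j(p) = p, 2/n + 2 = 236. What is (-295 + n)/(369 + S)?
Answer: -172570/214799 ≈ -0.80340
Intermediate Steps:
n = 1/117 (n = 2/(-2 + 236) = 2/234 = 2*(1/234) = 1/117 ≈ 0.0085470)
S = -82/45 (S = (-168 + 4)/(-88 + 178) = -164/90 = -164*1/90 = -82/45 ≈ -1.8222)
(-295 + n)/(369 + S) = (-295 + 1/117)/(369 - 82/45) = -34514/(117*16523/45) = -34514/117*45/16523 = -172570/214799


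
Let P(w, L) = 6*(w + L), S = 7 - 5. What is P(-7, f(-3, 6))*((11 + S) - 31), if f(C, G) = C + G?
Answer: 432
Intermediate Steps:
S = 2
P(w, L) = 6*L + 6*w (P(w, L) = 6*(L + w) = 6*L + 6*w)
P(-7, f(-3, 6))*((11 + S) - 31) = (6*(-3 + 6) + 6*(-7))*((11 + 2) - 31) = (6*3 - 42)*(13 - 31) = (18 - 42)*(-18) = -24*(-18) = 432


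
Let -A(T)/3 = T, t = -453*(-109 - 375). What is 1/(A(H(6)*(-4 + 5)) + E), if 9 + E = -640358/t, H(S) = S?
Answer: -109626/3280081 ≈ -0.033422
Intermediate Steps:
t = 219252 (t = -453*(-484) = 219252)
A(T) = -3*T
E = -1306813/109626 (E = -9 - 640358/219252 = -9 - 640358*1/219252 = -9 - 320179/109626 = -1306813/109626 ≈ -11.921)
1/(A(H(6)*(-4 + 5)) + E) = 1/(-18*(-4 + 5) - 1306813/109626) = 1/(-18 - 1306813/109626) = 1/(-3280081/109626) = -109626/3280081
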